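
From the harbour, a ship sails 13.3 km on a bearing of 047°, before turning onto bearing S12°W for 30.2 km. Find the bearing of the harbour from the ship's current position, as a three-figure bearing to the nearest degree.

350°

Leg 1 (047°, 13.3 km): east 13.3 sin 47° = 9.73, north 13.3 cos 47° = 9.07
Leg 2 (S12°W, 30.2 km): east 30.2 sin 192° = -6.28, north 30.2 cos 192° = -29.54
Net displacement: 3.45 east, -20.47 north. Direction back to start is (-3.45, 20.47): bearing = atan2(-3.45, 20.47) mod 360° = 350.44° ≈ 350°.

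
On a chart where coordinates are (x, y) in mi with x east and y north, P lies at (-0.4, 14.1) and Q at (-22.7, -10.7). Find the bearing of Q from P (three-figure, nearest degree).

222°

Δeast = -22.7 − -0.4 = -22.30; Δnorth = -10.7 − 14.1 = -24.80.
Bearing = atan2(Δeast, Δnorth) mod 360° = 221.96° ≈ 222°.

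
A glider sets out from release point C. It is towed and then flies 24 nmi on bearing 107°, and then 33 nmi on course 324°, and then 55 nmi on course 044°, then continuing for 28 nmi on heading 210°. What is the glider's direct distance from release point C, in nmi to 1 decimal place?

44.7 nmi

Leg 1 (107°, 24 nmi): east 24 sin 107° = 22.95, north 24 cos 107° = -7.02
Leg 2 (324°, 33 nmi): east 33 sin 324° = -19.40, north 33 cos 324° = 26.70
Leg 3 (044°, 55 nmi): east 55 sin 44° = 38.21, north 55 cos 44° = 39.56
Leg 4 (210°, 28 nmi): east 28 sin 210° = -14.00, north 28 cos 210° = -24.25
Net: 27.76 east, 35.00 north. Distance = √((27.76)² + (35.00)²) = 44.669 nmi.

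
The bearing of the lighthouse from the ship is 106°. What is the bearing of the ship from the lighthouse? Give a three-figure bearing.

286°

Back-bearing = 106° + 180° = 286°.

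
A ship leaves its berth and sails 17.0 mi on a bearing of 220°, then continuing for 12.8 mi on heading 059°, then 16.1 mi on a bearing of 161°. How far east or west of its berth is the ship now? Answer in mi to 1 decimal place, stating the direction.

Leg 1 (220°, 17.0 mi): east 17.0 sin 220° = -10.93, north 17.0 cos 220° = -13.02
Leg 2 (059°, 12.8 mi): east 12.8 sin 59° = 10.97, north 12.8 cos 59° = 6.59
Leg 3 (161°, 16.1 mi): east 16.1 sin 161° = 5.24, north 16.1 cos 161° = -15.22
Net east component: 5.29 mi.

5.3 mi east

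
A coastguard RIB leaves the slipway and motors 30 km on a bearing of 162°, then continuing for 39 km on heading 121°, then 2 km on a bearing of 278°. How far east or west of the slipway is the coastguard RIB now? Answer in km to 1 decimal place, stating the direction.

40.7 km east

Leg 1 (162°, 30 km): east 30 sin 162° = 9.27, north 30 cos 162° = -28.53
Leg 2 (121°, 39 km): east 39 sin 121° = 33.43, north 39 cos 121° = -20.09
Leg 3 (278°, 2 km): east 2 sin 278° = -1.98, north 2 cos 278° = 0.28
Net east component: 40.72 km.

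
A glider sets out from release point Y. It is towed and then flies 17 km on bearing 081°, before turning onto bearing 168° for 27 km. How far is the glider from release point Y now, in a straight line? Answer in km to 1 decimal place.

Leg 1 (081°, 17 km): east 17 sin 81° = 16.79, north 17 cos 81° = 2.66
Leg 2 (168°, 27 km): east 27 sin 168° = 5.61, north 27 cos 168° = -26.41
Net: 22.40 east, -23.75 north. Distance = √((22.40)² + (-23.75)²) = 32.650 km.

32.7 km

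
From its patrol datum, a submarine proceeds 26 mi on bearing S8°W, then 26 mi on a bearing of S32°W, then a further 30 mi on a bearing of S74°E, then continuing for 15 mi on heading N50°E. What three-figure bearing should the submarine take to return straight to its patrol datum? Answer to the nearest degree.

Leg 1 (S8°W, 26 mi): east 26 sin 188° = -3.62, north 26 cos 188° = -25.75
Leg 2 (S32°W, 26 mi): east 26 sin 212° = -13.78, north 26 cos 212° = -22.05
Leg 3 (S74°E, 30 mi): east 30 sin 106° = 28.84, north 30 cos 106° = -8.27
Leg 4 (N50°E, 15 mi): east 15 sin 50° = 11.49, north 15 cos 50° = 9.64
Net displacement: 22.93 east, -46.42 north. Direction back to start is (-22.93, 46.42): bearing = atan2(-22.93, 46.42) mod 360° = 333.71° ≈ 334°.

334°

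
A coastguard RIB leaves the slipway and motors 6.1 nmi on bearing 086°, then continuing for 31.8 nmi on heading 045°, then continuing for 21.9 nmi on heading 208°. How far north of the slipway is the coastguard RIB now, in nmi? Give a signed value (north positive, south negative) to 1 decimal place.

Leg 1 (086°, 6.1 nmi): east 6.1 sin 86° = 6.09, north 6.1 cos 86° = 0.43
Leg 2 (045°, 31.8 nmi): east 31.8 sin 45° = 22.49, north 31.8 cos 45° = 22.49
Leg 3 (208°, 21.9 nmi): east 21.9 sin 208° = -10.28, north 21.9 cos 208° = -19.34
Net north component: 3.57 nmi.

3.6 nmi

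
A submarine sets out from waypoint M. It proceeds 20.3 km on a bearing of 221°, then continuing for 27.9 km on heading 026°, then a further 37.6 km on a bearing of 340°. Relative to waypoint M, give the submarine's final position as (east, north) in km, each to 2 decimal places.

(-13.95, 45.09)

Leg 1 (221°, 20.3 km): east 20.3 sin 221° = -13.32, north 20.3 cos 221° = -15.32
Leg 2 (026°, 27.9 km): east 27.9 sin 26° = 12.23, north 27.9 cos 26° = 25.08
Leg 3 (340°, 37.6 km): east 37.6 sin 340° = -12.86, north 37.6 cos 340° = 35.33
Summing: -13.95 km east, 45.09 km north → (-13.95, 45.09).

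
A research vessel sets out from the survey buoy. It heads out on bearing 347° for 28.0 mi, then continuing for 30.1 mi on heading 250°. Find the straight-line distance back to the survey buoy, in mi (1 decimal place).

Leg 1 (347°, 28.0 mi): east 28.0 sin 347° = -6.30, north 28.0 cos 347° = 27.28
Leg 2 (250°, 30.1 mi): east 30.1 sin 250° = -28.28, north 30.1 cos 250° = -10.29
Net: -34.58 east, 16.99 north. Distance = √((-34.58)² + (16.99)²) = 38.530 mi.

38.5 mi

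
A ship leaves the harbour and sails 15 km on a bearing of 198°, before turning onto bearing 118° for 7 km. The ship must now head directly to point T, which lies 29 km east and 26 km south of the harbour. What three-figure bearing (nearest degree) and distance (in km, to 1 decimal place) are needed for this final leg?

107°, 28.7 km

Leg 1 (198°, 15 km): east 15 sin 198° = -4.64, north 15 cos 198° = -14.27
Leg 2 (118°, 7 km): east 7 sin 118° = 6.18, north 7 cos 118° = -3.29
Current position: (1.55, -17.55). Target: (29, -26). Remaining: Δeast = 27.45, Δnorth = -8.45.
Bearing = atan2(27.45, -8.45) mod 360° = 107.10°; distance = √((27.45)² + (-8.45)²) = 28.725 km.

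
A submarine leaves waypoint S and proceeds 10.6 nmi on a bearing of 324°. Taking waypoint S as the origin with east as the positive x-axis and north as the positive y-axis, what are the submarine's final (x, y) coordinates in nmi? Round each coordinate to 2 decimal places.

(-6.23, 8.58)

Leg 1 (324°, 10.6 nmi): east 10.6 sin 324° = -6.23, north 10.6 cos 324° = 8.58
Summing: -6.23 nmi east, 8.58 nmi north → (-6.23, 8.58).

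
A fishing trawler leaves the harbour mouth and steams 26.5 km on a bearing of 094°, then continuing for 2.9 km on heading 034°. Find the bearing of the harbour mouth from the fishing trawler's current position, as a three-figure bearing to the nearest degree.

Leg 1 (094°, 26.5 km): east 26.5 sin 94° = 26.44, north 26.5 cos 94° = -1.85
Leg 2 (034°, 2.9 km): east 2.9 sin 34° = 1.62, north 2.9 cos 34° = 2.40
Net displacement: 28.06 east, 0.56 north. Direction back to start is (-28.06, -0.56): bearing = atan2(-28.06, -0.56) mod 360° = 268.87° ≈ 269°.

269°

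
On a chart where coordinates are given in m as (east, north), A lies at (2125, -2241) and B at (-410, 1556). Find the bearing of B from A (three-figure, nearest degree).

326°

Δeast = -410 − 2125 = -2535.00; Δnorth = 1556 − -2241 = 3797.00.
Bearing = atan2(Δeast, Δnorth) mod 360° = 326.27° ≈ 326°.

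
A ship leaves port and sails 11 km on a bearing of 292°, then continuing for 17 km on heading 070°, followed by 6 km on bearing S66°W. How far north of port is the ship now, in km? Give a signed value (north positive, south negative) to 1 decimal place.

Leg 1 (292°, 11 km): east 11 sin 292° = -10.20, north 11 cos 292° = 4.12
Leg 2 (070°, 17 km): east 17 sin 70° = 15.97, north 17 cos 70° = 5.81
Leg 3 (S66°W, 6 km): east 6 sin 246° = -5.48, north 6 cos 246° = -2.44
Net north component: 7.49 km.

7.5 km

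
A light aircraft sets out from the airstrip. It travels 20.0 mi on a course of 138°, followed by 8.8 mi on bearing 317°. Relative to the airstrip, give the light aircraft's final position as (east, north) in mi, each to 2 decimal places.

Leg 1 (138°, 20.0 mi): east 20.0 sin 138° = 13.38, north 20.0 cos 138° = -14.86
Leg 2 (317°, 8.8 mi): east 8.8 sin 317° = -6.00, north 8.8 cos 317° = 6.44
Summing: 7.38 mi east, -8.43 mi north → (7.38, -8.43).

(7.38, -8.43)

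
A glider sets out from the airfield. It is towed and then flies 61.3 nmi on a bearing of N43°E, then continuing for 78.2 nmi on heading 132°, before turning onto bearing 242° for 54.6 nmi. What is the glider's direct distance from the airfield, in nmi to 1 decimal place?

Leg 1 (N43°E, 61.3 nmi): east 61.3 sin 43° = 41.81, north 61.3 cos 43° = 44.83
Leg 2 (132°, 78.2 nmi): east 78.2 sin 132° = 58.11, north 78.2 cos 132° = -52.33
Leg 3 (242°, 54.6 nmi): east 54.6 sin 242° = -48.21, north 54.6 cos 242° = -25.63
Net: 51.71 east, -33.13 north. Distance = √((51.71)² + (-33.13)²) = 61.412 nmi.

61.4 nmi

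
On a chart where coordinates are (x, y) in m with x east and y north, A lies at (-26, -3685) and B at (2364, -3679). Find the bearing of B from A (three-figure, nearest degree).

090°

Δeast = 2364 − -26 = 2390.00; Δnorth = -3679 − -3685 = 6.00.
Bearing = atan2(Δeast, Δnorth) mod 360° = 89.86° ≈ 090°.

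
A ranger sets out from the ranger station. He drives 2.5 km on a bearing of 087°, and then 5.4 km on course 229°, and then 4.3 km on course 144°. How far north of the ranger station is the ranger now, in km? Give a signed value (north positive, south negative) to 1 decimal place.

Leg 1 (087°, 2.5 km): east 2.5 sin 87° = 2.50, north 2.5 cos 87° = 0.13
Leg 2 (229°, 5.4 km): east 5.4 sin 229° = -4.08, north 5.4 cos 229° = -3.54
Leg 3 (144°, 4.3 km): east 4.3 sin 144° = 2.53, north 4.3 cos 144° = -3.48
Net north component: -6.89 km.

-6.9 km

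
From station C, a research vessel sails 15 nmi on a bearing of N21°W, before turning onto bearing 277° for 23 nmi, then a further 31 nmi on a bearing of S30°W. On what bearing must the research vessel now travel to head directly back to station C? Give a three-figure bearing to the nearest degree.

Leg 1 (N21°W, 15 nmi): east 15 sin 339° = -5.38, north 15 cos 339° = 14.00
Leg 2 (277°, 23 nmi): east 23 sin 277° = -22.83, north 23 cos 277° = 2.80
Leg 3 (S30°W, 31 nmi): east 31 sin 210° = -15.50, north 31 cos 210° = -26.85
Net displacement: -43.70 east, -10.04 north. Direction back to start is (43.70, 10.04): bearing = atan2(43.70, 10.04) mod 360° = 77.06° ≈ 077°.

077°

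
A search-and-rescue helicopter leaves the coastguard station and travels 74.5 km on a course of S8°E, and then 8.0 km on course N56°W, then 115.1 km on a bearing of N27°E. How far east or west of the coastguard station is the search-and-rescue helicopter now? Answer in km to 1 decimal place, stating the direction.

Leg 1 (S8°E, 74.5 km): east 74.5 sin 172° = 10.37, north 74.5 cos 172° = -73.77
Leg 2 (N56°W, 8.0 km): east 8.0 sin 304° = -6.63, north 8.0 cos 304° = 4.47
Leg 3 (N27°E, 115.1 km): east 115.1 sin 27° = 52.25, north 115.1 cos 27° = 102.55
Net east component: 55.99 km.

56.0 km east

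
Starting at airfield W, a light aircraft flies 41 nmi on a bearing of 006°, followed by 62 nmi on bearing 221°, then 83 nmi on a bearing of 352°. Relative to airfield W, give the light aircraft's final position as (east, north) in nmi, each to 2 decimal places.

Leg 1 (006°, 41 nmi): east 41 sin 6° = 4.29, north 41 cos 6° = 40.78
Leg 2 (221°, 62 nmi): east 62 sin 221° = -40.68, north 62 cos 221° = -46.79
Leg 3 (352°, 83 nmi): east 83 sin 352° = -11.55, north 83 cos 352° = 82.19
Summing: -47.94 nmi east, 76.18 nmi north → (-47.94, 76.18).

(-47.94, 76.18)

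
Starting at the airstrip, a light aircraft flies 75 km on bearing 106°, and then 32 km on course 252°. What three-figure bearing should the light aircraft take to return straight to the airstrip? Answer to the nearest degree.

Leg 1 (106°, 75 km): east 75 sin 106° = 72.09, north 75 cos 106° = -20.67
Leg 2 (252°, 32 km): east 32 sin 252° = -30.43, north 32 cos 252° = -9.89
Net displacement: 41.66 east, -30.56 north. Direction back to start is (-41.66, 30.56): bearing = atan2(-41.66, 30.56) mod 360° = 306.26° ≈ 306°.

306°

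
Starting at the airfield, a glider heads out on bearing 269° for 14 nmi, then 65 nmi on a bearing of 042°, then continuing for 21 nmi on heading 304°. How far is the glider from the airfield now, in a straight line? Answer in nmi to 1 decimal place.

Leg 1 (269°, 14 nmi): east 14 sin 269° = -14.00, north 14 cos 269° = -0.24
Leg 2 (042°, 65 nmi): east 65 sin 42° = 43.49, north 65 cos 42° = 48.30
Leg 3 (304°, 21 nmi): east 21 sin 304° = -17.41, north 21 cos 304° = 11.74
Net: 12.09 east, 59.80 north. Distance = √((12.09)² + (59.80)²) = 61.012 nmi.

61.0 nmi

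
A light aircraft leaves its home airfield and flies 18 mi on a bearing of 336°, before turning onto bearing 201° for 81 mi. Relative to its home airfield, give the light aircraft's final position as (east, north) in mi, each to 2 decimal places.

(-36.35, -59.18)

Leg 1 (336°, 18 mi): east 18 sin 336° = -7.32, north 18 cos 336° = 16.44
Leg 2 (201°, 81 mi): east 81 sin 201° = -29.03, north 81 cos 201° = -75.62
Summing: -36.35 mi east, -59.18 mi north → (-36.35, -59.18).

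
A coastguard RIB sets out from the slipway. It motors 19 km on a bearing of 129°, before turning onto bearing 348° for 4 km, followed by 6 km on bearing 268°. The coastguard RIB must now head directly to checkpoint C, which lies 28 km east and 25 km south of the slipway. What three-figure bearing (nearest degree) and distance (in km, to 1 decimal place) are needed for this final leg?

130°, 26.1 km

Leg 1 (129°, 19 km): east 19 sin 129° = 14.77, north 19 cos 129° = -11.96
Leg 2 (348°, 4 km): east 4 sin 348° = -0.83, north 4 cos 348° = 3.91
Leg 3 (268°, 6 km): east 6 sin 268° = -6.00, north 6 cos 268° = -0.21
Current position: (7.94, -8.25). Target: (28, -25). Remaining: Δeast = 20.06, Δnorth = -16.75.
Bearing = atan2(20.06, -16.75) mod 360° = 129.85°; distance = √((20.06)² + (-16.75)²) = 26.133 km.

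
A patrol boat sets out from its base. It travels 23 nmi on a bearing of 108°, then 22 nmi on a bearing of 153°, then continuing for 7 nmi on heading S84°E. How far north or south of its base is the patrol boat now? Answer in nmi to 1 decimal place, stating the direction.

Leg 1 (108°, 23 nmi): east 23 sin 108° = 21.87, north 23 cos 108° = -7.11
Leg 2 (153°, 22 nmi): east 22 sin 153° = 9.99, north 22 cos 153° = -19.60
Leg 3 (S84°E, 7 nmi): east 7 sin 96° = 6.96, north 7 cos 96° = -0.73
Net north component: -27.44 nmi.

27.4 nmi south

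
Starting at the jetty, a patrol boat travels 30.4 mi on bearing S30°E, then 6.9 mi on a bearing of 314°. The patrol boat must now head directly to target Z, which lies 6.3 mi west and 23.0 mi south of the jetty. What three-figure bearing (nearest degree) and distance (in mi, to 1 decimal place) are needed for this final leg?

Leg 1 (S30°E, 30.4 mi): east 30.4 sin 150° = 15.20, north 30.4 cos 150° = -26.33
Leg 2 (314°, 6.9 mi): east 6.9 sin 314° = -4.96, north 6.9 cos 314° = 4.79
Current position: (10.24, -21.53). Target: (-6.3, -23.0). Remaining: Δeast = -16.54, Δnorth = -1.47.
Bearing = atan2(-16.54, -1.47) mod 360° = 264.93°; distance = √((-16.54)² + (-1.47)²) = 16.601 mi.

265°, 16.6 mi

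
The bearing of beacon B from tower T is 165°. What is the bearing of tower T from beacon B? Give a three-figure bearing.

345°

Back-bearing = 165° + 180° = 345°.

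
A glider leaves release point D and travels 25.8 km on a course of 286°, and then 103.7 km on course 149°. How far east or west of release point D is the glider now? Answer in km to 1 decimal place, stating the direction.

28.6 km east

Leg 1 (286°, 25.8 km): east 25.8 sin 286° = -24.80, north 25.8 cos 286° = 7.11
Leg 2 (149°, 103.7 km): east 103.7 sin 149° = 53.41, north 103.7 cos 149° = -88.89
Net east component: 28.61 km.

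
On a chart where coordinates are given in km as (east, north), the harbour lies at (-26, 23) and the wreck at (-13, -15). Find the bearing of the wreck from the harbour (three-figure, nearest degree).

Δeast = -13 − -26 = 13.00; Δnorth = -15 − 23 = -38.00.
Bearing = atan2(Δeast, Δnorth) mod 360° = 161.11° ≈ 161°.

161°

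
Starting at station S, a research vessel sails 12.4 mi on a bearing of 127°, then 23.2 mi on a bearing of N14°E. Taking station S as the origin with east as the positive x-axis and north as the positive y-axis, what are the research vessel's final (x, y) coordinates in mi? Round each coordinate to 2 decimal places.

(15.52, 15.05)

Leg 1 (127°, 12.4 mi): east 12.4 sin 127° = 9.90, north 12.4 cos 127° = -7.46
Leg 2 (N14°E, 23.2 mi): east 23.2 sin 14° = 5.61, north 23.2 cos 14° = 22.51
Summing: 15.52 mi east, 15.05 mi north → (15.52, 15.05).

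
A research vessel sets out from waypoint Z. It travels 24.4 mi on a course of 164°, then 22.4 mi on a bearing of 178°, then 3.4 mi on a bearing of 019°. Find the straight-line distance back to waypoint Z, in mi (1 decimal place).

43.5 mi

Leg 1 (164°, 24.4 mi): east 24.4 sin 164° = 6.73, north 24.4 cos 164° = -23.45
Leg 2 (178°, 22.4 mi): east 22.4 sin 178° = 0.78, north 22.4 cos 178° = -22.39
Leg 3 (019°, 3.4 mi): east 3.4 sin 19° = 1.11, north 3.4 cos 19° = 3.21
Net: 8.61 east, -42.63 north. Distance = √((8.61)² + (-42.63)²) = 43.488 mi.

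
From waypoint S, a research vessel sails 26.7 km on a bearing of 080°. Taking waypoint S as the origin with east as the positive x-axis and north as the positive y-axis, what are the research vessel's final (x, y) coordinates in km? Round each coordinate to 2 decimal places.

Leg 1 (080°, 26.7 km): east 26.7 sin 80° = 26.29, north 26.7 cos 80° = 4.64
Summing: 26.29 km east, 4.64 km north → (26.29, 4.64).

(26.29, 4.64)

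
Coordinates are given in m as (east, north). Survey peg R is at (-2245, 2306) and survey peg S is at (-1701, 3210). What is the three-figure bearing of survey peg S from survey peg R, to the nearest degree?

Δeast = -1701 − -2245 = 544.00; Δnorth = 3210 − 2306 = 904.00.
Bearing = atan2(Δeast, Δnorth) mod 360° = 31.04° ≈ 031°.

031°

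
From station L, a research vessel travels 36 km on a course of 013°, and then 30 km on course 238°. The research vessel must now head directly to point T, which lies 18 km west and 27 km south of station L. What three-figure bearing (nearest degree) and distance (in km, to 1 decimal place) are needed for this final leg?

181°, 46.2 km

Leg 1 (013°, 36 km): east 36 sin 13° = 8.10, north 36 cos 13° = 35.08
Leg 2 (238°, 30 km): east 30 sin 238° = -25.44, north 30 cos 238° = -15.90
Current position: (-17.34, 19.18). Target: (-18, -27). Remaining: Δeast = -0.66, Δnorth = -46.18.
Bearing = atan2(-0.66, -46.18) mod 360° = 180.81°; distance = √((-0.66)² + (-46.18)²) = 46.184 km.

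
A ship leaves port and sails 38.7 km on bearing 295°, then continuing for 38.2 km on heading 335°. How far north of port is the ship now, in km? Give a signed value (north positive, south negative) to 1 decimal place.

Leg 1 (295°, 38.7 km): east 38.7 sin 295° = -35.07, north 38.7 cos 295° = 16.36
Leg 2 (335°, 38.2 km): east 38.2 sin 335° = -16.14, north 38.2 cos 335° = 34.62
Net north component: 50.98 km.

51.0 km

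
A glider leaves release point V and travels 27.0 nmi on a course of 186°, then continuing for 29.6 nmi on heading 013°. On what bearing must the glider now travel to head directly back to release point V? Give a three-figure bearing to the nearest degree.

Leg 1 (186°, 27.0 nmi): east 27.0 sin 186° = -2.82, north 27.0 cos 186° = -26.85
Leg 2 (013°, 29.6 nmi): east 29.6 sin 13° = 6.66, north 29.6 cos 13° = 28.84
Net displacement: 3.84 east, 1.99 north. Direction back to start is (-3.84, -1.99): bearing = atan2(-3.84, -1.99) mod 360° = 242.59° ≈ 243°.

243°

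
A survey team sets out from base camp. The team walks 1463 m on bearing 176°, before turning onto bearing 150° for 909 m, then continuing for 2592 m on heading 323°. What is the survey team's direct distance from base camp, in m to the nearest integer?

1019 m

Leg 1 (176°, 1463 m): east 1463 sin 176° = 102.05, north 1463 cos 176° = -1459.44
Leg 2 (150°, 909 m): east 909 sin 150° = 454.50, north 909 cos 150° = -787.22
Leg 3 (323°, 2592 m): east 2592 sin 323° = -1559.90, north 2592 cos 323° = 2070.06
Net: -1003.35 east, -176.59 north. Distance = √((-1003.35)² + (-176.59)²) = 1018.772 m.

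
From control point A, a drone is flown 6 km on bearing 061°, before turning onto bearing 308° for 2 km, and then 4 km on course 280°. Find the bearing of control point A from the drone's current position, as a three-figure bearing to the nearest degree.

177°

Leg 1 (061°, 6 km): east 6 sin 61° = 5.25, north 6 cos 61° = 2.91
Leg 2 (308°, 2 km): east 2 sin 308° = -1.58, north 2 cos 308° = 1.23
Leg 3 (280°, 4 km): east 4 sin 280° = -3.94, north 4 cos 280° = 0.69
Net displacement: -0.27 east, 4.83 north. Direction back to start is (0.27, -4.83): bearing = atan2(0.27, -4.83) mod 360° = 176.83° ≈ 177°.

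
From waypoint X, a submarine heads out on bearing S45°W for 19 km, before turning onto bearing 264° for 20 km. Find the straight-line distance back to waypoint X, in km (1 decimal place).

Leg 1 (S45°W, 19 km): east 19 sin 225° = -13.44, north 19 cos 225° = -13.44
Leg 2 (264°, 20 km): east 20 sin 264° = -19.89, north 20 cos 264° = -2.09
Net: -33.33 east, -15.53 north. Distance = √((-33.33)² + (-15.53)²) = 36.765 km.

36.8 km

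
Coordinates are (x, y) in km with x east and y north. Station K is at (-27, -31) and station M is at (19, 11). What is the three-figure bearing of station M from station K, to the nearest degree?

048°

Δeast = 19 − -27 = 46.00; Δnorth = 11 − -31 = 42.00.
Bearing = atan2(Δeast, Δnorth) mod 360° = 47.60° ≈ 048°.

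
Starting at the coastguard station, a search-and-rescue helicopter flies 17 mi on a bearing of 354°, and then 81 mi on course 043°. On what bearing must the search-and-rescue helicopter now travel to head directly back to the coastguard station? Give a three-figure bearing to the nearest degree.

Leg 1 (354°, 17 mi): east 17 sin 354° = -1.78, north 17 cos 354° = 16.91
Leg 2 (043°, 81 mi): east 81 sin 43° = 55.24, north 81 cos 43° = 59.24
Net displacement: 53.46 east, 76.15 north. Direction back to start is (-53.46, -76.15): bearing = atan2(-53.46, -76.15) mod 360° = 215.07° ≈ 215°.

215°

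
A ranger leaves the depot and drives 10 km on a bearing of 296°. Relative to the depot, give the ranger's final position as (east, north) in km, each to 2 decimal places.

Leg 1 (296°, 10 km): east 10 sin 296° = -8.99, north 10 cos 296° = 4.38
Summing: -8.99 km east, 4.38 km north → (-8.99, 4.38).

(-8.99, 4.38)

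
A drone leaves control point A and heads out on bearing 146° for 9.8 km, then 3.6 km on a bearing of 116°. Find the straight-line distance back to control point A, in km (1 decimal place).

Leg 1 (146°, 9.8 km): east 9.8 sin 146° = 5.48, north 9.8 cos 146° = -8.12
Leg 2 (116°, 3.6 km): east 3.6 sin 116° = 3.24, north 3.6 cos 116° = -1.58
Net: 8.72 east, -9.70 north. Distance = √((8.72)² + (-9.70)²) = 13.042 km.

13.0 km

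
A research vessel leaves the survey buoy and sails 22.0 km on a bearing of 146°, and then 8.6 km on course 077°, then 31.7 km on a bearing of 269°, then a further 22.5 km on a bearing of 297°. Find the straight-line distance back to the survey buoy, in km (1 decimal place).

Leg 1 (146°, 22.0 km): east 22.0 sin 146° = 12.30, north 22.0 cos 146° = -18.24
Leg 2 (077°, 8.6 km): east 8.6 sin 77° = 8.38, north 8.6 cos 77° = 1.93
Leg 3 (269°, 31.7 km): east 31.7 sin 269° = -31.70, north 31.7 cos 269° = -0.55
Leg 4 (297°, 22.5 km): east 22.5 sin 297° = -20.05, north 22.5 cos 297° = 10.21
Net: -31.06 east, -6.64 north. Distance = √((-31.06)² + (-6.64)²) = 31.763 km.

31.8 km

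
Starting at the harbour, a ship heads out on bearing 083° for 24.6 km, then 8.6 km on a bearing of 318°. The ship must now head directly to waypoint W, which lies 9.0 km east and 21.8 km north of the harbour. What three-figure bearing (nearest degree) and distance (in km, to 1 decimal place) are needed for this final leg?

322°, 15.7 km

Leg 1 (083°, 24.6 km): east 24.6 sin 83° = 24.42, north 24.6 cos 83° = 3.00
Leg 2 (318°, 8.6 km): east 8.6 sin 318° = -5.75, north 8.6 cos 318° = 6.39
Current position: (18.66, 9.39). Target: (9.0, 21.8). Remaining: Δeast = -9.66, Δnorth = 12.41.
Bearing = atan2(-9.66, 12.41) mod 360° = 322.10°; distance = √((-9.66)² + (12.41)²) = 15.729 km.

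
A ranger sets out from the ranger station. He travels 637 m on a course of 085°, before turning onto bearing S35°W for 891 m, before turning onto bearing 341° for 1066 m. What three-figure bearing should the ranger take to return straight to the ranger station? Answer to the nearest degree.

146°

Leg 1 (085°, 637 m): east 637 sin 85° = 634.58, north 637 cos 85° = 55.52
Leg 2 (S35°W, 891 m): east 891 sin 215° = -511.06, north 891 cos 215° = -729.86
Leg 3 (341°, 1066 m): east 1066 sin 341° = -347.06, north 1066 cos 341° = 1007.92
Net displacement: -223.54 east, 333.58 north. Direction back to start is (223.54, -333.58): bearing = atan2(223.54, -333.58) mod 360° = 146.17° ≈ 146°.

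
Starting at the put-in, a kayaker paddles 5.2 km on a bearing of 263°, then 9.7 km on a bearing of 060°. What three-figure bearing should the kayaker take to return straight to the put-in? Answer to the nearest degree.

Leg 1 (263°, 5.2 km): east 5.2 sin 263° = -5.16, north 5.2 cos 263° = -0.63
Leg 2 (060°, 9.7 km): east 9.7 sin 60° = 8.40, north 9.7 cos 60° = 4.85
Net displacement: 3.24 east, 4.22 north. Direction back to start is (-3.24, -4.22): bearing = atan2(-3.24, -4.22) mod 360° = 217.53° ≈ 218°.

218°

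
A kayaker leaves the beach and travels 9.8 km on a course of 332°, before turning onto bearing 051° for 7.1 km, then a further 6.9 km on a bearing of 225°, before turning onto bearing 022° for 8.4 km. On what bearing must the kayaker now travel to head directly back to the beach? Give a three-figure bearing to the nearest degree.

Leg 1 (332°, 9.8 km): east 9.8 sin 332° = -4.60, north 9.8 cos 332° = 8.65
Leg 2 (051°, 7.1 km): east 7.1 sin 51° = 5.52, north 7.1 cos 51° = 4.47
Leg 3 (225°, 6.9 km): east 6.9 sin 225° = -4.88, north 6.9 cos 225° = -4.88
Leg 4 (022°, 8.4 km): east 8.4 sin 22° = 3.15, north 8.4 cos 22° = 7.79
Net displacement: -0.82 east, 16.03 north. Direction back to start is (0.82, -16.03): bearing = atan2(0.82, -16.03) mod 360° = 177.09° ≈ 177°.

177°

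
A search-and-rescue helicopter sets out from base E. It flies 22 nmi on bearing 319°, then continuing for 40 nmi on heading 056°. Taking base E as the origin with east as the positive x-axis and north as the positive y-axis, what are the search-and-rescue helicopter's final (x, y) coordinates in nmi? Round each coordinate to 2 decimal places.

Leg 1 (319°, 22 nmi): east 22 sin 319° = -14.43, north 22 cos 319° = 16.60
Leg 2 (056°, 40 nmi): east 40 sin 56° = 33.16, north 40 cos 56° = 22.37
Summing: 18.73 nmi east, 38.97 nmi north → (18.73, 38.97).

(18.73, 38.97)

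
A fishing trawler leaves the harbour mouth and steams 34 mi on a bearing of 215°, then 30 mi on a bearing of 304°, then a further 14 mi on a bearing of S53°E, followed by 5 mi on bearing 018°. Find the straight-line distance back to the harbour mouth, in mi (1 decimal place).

34.9 mi

Leg 1 (215°, 34 mi): east 34 sin 215° = -19.50, north 34 cos 215° = -27.85
Leg 2 (304°, 30 mi): east 30 sin 304° = -24.87, north 30 cos 304° = 16.78
Leg 3 (S53°E, 14 mi): east 14 sin 127° = 11.18, north 14 cos 127° = -8.43
Leg 4 (018°, 5 mi): east 5 sin 18° = 1.55, north 5 cos 18° = 4.76
Net: -31.65 east, -14.75 north. Distance = √((-31.65)² + (-14.75)²) = 34.913 mi.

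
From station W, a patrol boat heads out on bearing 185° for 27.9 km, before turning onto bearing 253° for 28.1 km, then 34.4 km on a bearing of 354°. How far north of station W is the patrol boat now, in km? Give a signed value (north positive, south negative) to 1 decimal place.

-1.8 km

Leg 1 (185°, 27.9 km): east 27.9 sin 185° = -2.43, north 27.9 cos 185° = -27.79
Leg 2 (253°, 28.1 km): east 28.1 sin 253° = -26.87, north 28.1 cos 253° = -8.22
Leg 3 (354°, 34.4 km): east 34.4 sin 354° = -3.60, north 34.4 cos 354° = 34.21
Net north component: -1.80 km.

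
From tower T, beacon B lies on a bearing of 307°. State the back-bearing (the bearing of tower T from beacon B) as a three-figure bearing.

127°

Back-bearing = 307° − 180° = 127°.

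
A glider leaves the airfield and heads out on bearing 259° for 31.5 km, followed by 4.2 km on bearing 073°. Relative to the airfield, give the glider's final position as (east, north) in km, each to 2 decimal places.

Leg 1 (259°, 31.5 km): east 31.5 sin 259° = -30.92, north 31.5 cos 259° = -6.01
Leg 2 (073°, 4.2 km): east 4.2 sin 73° = 4.02, north 4.2 cos 73° = 1.23
Summing: -26.90 km east, -4.78 km north → (-26.90, -4.78).

(-26.90, -4.78)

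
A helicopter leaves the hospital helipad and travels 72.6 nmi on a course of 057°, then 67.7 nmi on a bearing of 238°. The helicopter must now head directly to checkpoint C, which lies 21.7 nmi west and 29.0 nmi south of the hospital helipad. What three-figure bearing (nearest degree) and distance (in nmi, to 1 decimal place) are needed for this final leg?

Leg 1 (057°, 72.6 nmi): east 72.6 sin 57° = 60.89, north 72.6 cos 57° = 39.54
Leg 2 (238°, 67.7 nmi): east 67.7 sin 238° = -57.41, north 67.7 cos 238° = -35.88
Current position: (3.47, 3.67). Target: (-21.7, -29.0). Remaining: Δeast = -25.17, Δnorth = -32.67.
Bearing = atan2(-25.17, -32.67) mod 360° = 217.62°; distance = √((-25.17)² + (-32.67)²) = 41.241 nmi.

218°, 41.2 nmi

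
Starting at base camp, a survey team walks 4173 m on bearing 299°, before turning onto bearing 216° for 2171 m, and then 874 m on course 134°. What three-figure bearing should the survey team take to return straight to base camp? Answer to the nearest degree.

085°

Leg 1 (299°, 4173 m): east 4173 sin 299° = -3649.79, north 4173 cos 299° = 2023.11
Leg 2 (216°, 2171 m): east 2171 sin 216° = -1276.08, north 2171 cos 216° = -1756.38
Leg 3 (134°, 874 m): east 874 sin 134° = 628.70, north 874 cos 134° = -607.13
Net displacement: -4297.17 east, -340.40 north. Direction back to start is (4297.17, 340.40): bearing = atan2(4297.17, 340.40) mod 360° = 85.47° ≈ 085°.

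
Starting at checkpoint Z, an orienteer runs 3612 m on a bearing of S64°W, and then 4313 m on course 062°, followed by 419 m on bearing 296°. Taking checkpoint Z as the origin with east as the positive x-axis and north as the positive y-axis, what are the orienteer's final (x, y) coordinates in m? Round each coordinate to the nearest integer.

(185, 625)

Leg 1 (S64°W, 3612 m): east 3612 sin 244° = -3246.44, north 3612 cos 244° = -1583.40
Leg 2 (062°, 4313 m): east 4313 sin 62° = 3808.15, north 4313 cos 62° = 2024.83
Leg 3 (296°, 419 m): east 419 sin 296° = -376.59, north 419 cos 296° = 183.68
Summing: 185.11 m east, 625.11 m north → (185, 625).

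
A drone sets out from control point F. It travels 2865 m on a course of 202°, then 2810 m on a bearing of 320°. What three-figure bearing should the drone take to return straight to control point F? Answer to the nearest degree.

Leg 1 (202°, 2865 m): east 2865 sin 202° = -1073.25, north 2865 cos 202° = -2656.38
Leg 2 (320°, 2810 m): east 2810 sin 320° = -1806.23, north 2810 cos 320° = 2152.58
Net displacement: -2879.48 east, -503.80 north. Direction back to start is (2879.48, 503.80): bearing = atan2(2879.48, 503.80) mod 360° = 80.08° ≈ 080°.

080°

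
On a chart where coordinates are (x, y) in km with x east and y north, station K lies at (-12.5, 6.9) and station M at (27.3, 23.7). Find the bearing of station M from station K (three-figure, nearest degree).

067°

Δeast = 27.3 − -12.5 = 39.80; Δnorth = 23.7 − 6.9 = 16.80.
Bearing = atan2(Δeast, Δnorth) mod 360° = 67.11° ≈ 067°.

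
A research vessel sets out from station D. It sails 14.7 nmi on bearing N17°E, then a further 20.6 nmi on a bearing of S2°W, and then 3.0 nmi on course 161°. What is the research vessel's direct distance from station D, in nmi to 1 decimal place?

Leg 1 (N17°E, 14.7 nmi): east 14.7 sin 17° = 4.30, north 14.7 cos 17° = 14.06
Leg 2 (S2°W, 20.6 nmi): east 20.6 sin 182° = -0.72, north 20.6 cos 182° = -20.59
Leg 3 (161°, 3.0 nmi): east 3.0 sin 161° = 0.98, north 3.0 cos 161° = -2.84
Net: 4.56 east, -9.37 north. Distance = √((4.56)² + (-9.37)²) = 10.415 nmi.

10.4 nmi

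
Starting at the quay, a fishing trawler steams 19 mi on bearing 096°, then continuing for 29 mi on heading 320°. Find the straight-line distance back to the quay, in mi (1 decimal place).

20.2 mi

Leg 1 (096°, 19 mi): east 19 sin 96° = 18.90, north 19 cos 96° = -1.99
Leg 2 (320°, 29 mi): east 29 sin 320° = -18.64, north 29 cos 320° = 22.22
Net: 0.26 east, 20.23 north. Distance = √((0.26)² + (20.23)²) = 20.231 mi.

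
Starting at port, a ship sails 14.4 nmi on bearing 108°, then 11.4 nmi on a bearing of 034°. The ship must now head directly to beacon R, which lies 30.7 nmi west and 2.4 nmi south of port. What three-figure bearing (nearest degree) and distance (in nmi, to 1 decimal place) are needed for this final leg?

Leg 1 (108°, 14.4 nmi): east 14.4 sin 108° = 13.70, north 14.4 cos 108° = -4.45
Leg 2 (034°, 11.4 nmi): east 11.4 sin 34° = 6.37, north 11.4 cos 34° = 9.45
Current position: (20.07, 5.00). Target: (-30.7, -2.4). Remaining: Δeast = -50.77, Δnorth = -7.40.
Bearing = atan2(-50.77, -7.40) mod 360° = 261.71°; distance = √((-50.77)² + (-7.40)²) = 51.307 nmi.

262°, 51.3 nmi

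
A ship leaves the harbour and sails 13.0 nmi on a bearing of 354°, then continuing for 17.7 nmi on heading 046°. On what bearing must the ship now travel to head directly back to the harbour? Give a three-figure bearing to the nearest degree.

Leg 1 (354°, 13.0 nmi): east 13.0 sin 354° = -1.36, north 13.0 cos 354° = 12.93
Leg 2 (046°, 17.7 nmi): east 17.7 sin 46° = 12.73, north 17.7 cos 46° = 12.30
Net displacement: 11.37 east, 25.22 north. Direction back to start is (-11.37, -25.22): bearing = atan2(-11.37, -25.22) mod 360° = 204.27° ≈ 204°.

204°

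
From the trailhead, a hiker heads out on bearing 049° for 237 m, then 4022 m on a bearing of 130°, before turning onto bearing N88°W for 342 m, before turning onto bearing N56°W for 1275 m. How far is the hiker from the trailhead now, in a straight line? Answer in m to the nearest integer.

Leg 1 (049°, 237 m): east 237 sin 49° = 178.87, north 237 cos 49° = 155.49
Leg 2 (130°, 4022 m): east 4022 sin 130° = 3081.03, north 4022 cos 130° = -2585.29
Leg 3 (N88°W, 342 m): east 342 sin 272° = -341.79, north 342 cos 272° = 11.94
Leg 4 (N56°W, 1275 m): east 1275 sin 304° = -1057.02, north 1275 cos 304° = 712.97
Net: 1861.08 east, -1704.90 north. Distance = √((1861.08)² + (-1704.90)²) = 2523.947 m.

2524 m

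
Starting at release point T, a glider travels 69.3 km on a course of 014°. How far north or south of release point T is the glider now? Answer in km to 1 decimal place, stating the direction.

Leg 1 (014°, 69.3 km): east 69.3 sin 14° = 16.77, north 69.3 cos 14° = 67.24
Net north component: 67.24 km.

67.2 km north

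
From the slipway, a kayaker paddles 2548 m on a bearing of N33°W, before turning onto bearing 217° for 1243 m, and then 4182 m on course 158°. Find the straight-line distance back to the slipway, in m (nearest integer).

Leg 1 (N33°W, 2548 m): east 2548 sin 327° = -1387.74, north 2548 cos 327° = 2136.93
Leg 2 (217°, 1243 m): east 1243 sin 217° = -748.06, north 1243 cos 217° = -992.70
Leg 3 (158°, 4182 m): east 4182 sin 158° = 1566.60, north 4182 cos 158° = -3877.48
Net: -569.19 east, -2733.25 north. Distance = √((-569.19)² + (-2733.25)²) = 2791.891 m.

2792 m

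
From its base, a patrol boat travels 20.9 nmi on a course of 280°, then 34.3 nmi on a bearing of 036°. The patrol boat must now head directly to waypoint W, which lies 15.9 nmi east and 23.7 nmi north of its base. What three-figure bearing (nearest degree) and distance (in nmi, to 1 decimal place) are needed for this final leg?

115°, 18.0 nmi

Leg 1 (280°, 20.9 nmi): east 20.9 sin 280° = -20.58, north 20.9 cos 280° = 3.63
Leg 2 (036°, 34.3 nmi): east 34.3 sin 36° = 20.16, north 34.3 cos 36° = 27.75
Current position: (-0.42, 31.38). Target: (15.9, 23.7). Remaining: Δeast = 16.32, Δnorth = -7.68.
Bearing = atan2(16.32, -7.68) mod 360° = 115.19°; distance = √((16.32)² + (-7.68)²) = 18.037 nmi.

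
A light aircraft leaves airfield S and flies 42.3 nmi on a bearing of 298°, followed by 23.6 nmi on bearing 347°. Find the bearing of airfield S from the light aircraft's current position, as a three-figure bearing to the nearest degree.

135°

Leg 1 (298°, 42.3 nmi): east 42.3 sin 298° = -37.35, north 42.3 cos 298° = 19.86
Leg 2 (347°, 23.6 nmi): east 23.6 sin 347° = -5.31, north 23.6 cos 347° = 23.00
Net displacement: -42.66 east, 42.85 north. Direction back to start is (42.66, -42.85): bearing = atan2(42.66, -42.85) mod 360° = 135.13° ≈ 135°.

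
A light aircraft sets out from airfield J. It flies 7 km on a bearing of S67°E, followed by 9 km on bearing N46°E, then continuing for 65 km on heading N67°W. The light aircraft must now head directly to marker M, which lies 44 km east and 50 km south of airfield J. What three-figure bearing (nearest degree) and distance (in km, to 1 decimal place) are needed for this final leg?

131°, 120.4 km

Leg 1 (S67°E, 7 km): east 7 sin 113° = 6.44, north 7 cos 113° = -2.74
Leg 2 (N46°E, 9 km): east 9 sin 46° = 6.47, north 9 cos 46° = 6.25
Leg 3 (N67°W, 65 km): east 65 sin 293° = -59.83, north 65 cos 293° = 25.40
Current position: (-46.92, 28.91). Target: (44, -50). Remaining: Δeast = 90.92, Δnorth = -78.91.
Bearing = atan2(90.92, -78.91) mod 360° = 130.96°; distance = √((90.92)² + (-78.91)²) = 120.387 km.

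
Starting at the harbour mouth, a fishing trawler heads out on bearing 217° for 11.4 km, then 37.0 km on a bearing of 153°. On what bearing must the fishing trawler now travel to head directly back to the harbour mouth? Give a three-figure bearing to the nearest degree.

Leg 1 (217°, 11.4 km): east 11.4 sin 217° = -6.86, north 11.4 cos 217° = -9.10
Leg 2 (153°, 37.0 km): east 37.0 sin 153° = 16.80, north 37.0 cos 153° = -32.97
Net displacement: 9.94 east, -42.07 north. Direction back to start is (-9.94, 42.07): bearing = atan2(-9.94, 42.07) mod 360° = 346.71° ≈ 347°.

347°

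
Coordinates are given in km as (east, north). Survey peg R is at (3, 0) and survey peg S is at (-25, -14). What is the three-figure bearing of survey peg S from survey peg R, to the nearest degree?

Δeast = -25 − 3 = -28.00; Δnorth = -14 − 0 = -14.00.
Bearing = atan2(Δeast, Δnorth) mod 360° = 243.43° ≈ 243°.

243°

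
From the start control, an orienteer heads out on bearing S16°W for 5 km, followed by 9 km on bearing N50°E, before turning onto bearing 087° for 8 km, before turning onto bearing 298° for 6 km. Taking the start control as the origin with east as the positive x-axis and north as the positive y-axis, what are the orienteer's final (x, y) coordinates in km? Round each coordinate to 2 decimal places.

(8.21, 4.21)

Leg 1 (S16°W, 5 km): east 5 sin 196° = -1.38, north 5 cos 196° = -4.81
Leg 2 (N50°E, 9 km): east 9 sin 50° = 6.89, north 9 cos 50° = 5.79
Leg 3 (087°, 8 km): east 8 sin 87° = 7.99, north 8 cos 87° = 0.42
Leg 4 (298°, 6 km): east 6 sin 298° = -5.30, north 6 cos 298° = 2.82
Summing: 8.21 km east, 4.21 km north → (8.21, 4.21).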